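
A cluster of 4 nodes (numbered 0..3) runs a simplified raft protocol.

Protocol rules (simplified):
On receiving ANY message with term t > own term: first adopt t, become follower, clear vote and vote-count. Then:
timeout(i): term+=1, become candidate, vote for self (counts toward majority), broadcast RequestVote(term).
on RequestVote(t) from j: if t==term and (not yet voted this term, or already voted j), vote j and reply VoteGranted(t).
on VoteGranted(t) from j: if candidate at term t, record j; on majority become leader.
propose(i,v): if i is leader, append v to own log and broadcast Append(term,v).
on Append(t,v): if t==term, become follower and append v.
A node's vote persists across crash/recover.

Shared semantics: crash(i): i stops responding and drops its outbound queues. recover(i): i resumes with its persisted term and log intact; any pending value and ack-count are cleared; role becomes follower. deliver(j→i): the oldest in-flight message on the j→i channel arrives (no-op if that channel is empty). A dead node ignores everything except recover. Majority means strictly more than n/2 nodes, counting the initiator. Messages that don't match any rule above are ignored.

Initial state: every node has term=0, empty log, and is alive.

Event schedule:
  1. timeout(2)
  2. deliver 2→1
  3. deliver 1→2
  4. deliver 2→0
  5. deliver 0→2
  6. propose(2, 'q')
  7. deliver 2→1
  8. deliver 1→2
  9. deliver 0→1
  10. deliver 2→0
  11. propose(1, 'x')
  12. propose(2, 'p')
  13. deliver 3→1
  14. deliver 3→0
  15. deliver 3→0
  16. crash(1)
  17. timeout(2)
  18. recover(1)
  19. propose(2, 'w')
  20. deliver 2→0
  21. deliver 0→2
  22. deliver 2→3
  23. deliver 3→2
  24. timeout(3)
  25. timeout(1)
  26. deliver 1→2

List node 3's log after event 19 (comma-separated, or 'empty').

empty

after 1 — timeout(2): n2:cand/t1/[-]
after 2 — deliver 2→1: n1:foll/t1/[-]
after 3 — deliver 1→2: ·
after 4 — deliver 2→0: n0:foll/t1/[-]
after 5 — deliver 0→2: n2:lead/t1/[-]
after 6 — propose(2,'q'): n2:lead/t1/[q]
after 7 — deliver 2→1: n1:foll/t1/[q]
after 8 — deliver 1→2: ·
after 9 — deliver 0→1: ·
after 10 — deliver 2→0: n0:foll/t1/[q]
after 11 — propose(1,'x'): ·
after 12 — propose(2,'p'): n2:lead/t1/[q,p]
after 13 — deliver 3→1: ·
after 14 — deliver 3→0: ·
after 15 — deliver 3→0: ·
after 16 — crash(1): n1:✗foll/t1/[q]
after 17 — timeout(2): n2:cand/t2/[q,p]
after 18 — recover(1): n1:foll/t1/[q]
after 19 — propose(2,'w'): ·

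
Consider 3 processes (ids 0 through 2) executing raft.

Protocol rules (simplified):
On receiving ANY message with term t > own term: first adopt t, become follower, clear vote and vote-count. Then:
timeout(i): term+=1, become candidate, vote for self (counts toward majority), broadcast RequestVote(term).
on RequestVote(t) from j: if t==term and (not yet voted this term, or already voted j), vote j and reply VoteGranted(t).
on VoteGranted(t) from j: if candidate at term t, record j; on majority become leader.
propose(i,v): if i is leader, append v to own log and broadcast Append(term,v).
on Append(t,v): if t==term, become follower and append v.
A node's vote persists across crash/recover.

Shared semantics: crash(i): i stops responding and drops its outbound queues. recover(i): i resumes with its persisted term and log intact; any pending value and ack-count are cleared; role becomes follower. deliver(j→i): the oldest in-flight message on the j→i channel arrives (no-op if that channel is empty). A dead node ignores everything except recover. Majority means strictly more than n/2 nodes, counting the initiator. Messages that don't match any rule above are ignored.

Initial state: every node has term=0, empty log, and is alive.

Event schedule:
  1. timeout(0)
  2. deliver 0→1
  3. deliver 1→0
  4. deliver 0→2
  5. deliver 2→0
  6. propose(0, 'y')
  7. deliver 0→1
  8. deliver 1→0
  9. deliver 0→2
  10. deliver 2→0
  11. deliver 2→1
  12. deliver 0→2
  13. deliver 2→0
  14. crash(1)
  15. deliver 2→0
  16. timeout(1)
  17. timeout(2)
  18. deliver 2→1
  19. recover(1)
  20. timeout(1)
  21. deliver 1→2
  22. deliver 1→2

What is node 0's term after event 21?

e1 timeout(0): 0[cand,t=1,-]
e2 deliver 0→1: 1[foll,t=1,-]
e3 deliver 1→0: 0[lead,t=1,-]
e4 deliver 0→2: 2[foll,t=1,-]
e5 deliver 2→0: ·
e6 propose(0,'y'): 0[lead,t=1,y]
e7 deliver 0→1: 1[foll,t=1,y]
e8 deliver 1→0: ·
e9 deliver 0→2: 2[foll,t=1,y]
e10 deliver 2→0: ·
e11 deliver 2→1: ·
e12 deliver 0→2: ·
e13 deliver 2→0: ·
e14 crash(1): 1[✗foll,t=1,y]
e15 deliver 2→0: ·
e16 timeout(1): ·
e17 timeout(2): 2[cand,t=2,y]
e18 deliver 2→1: ·
e19 recover(1): 1[foll,t=1,y]
e20 timeout(1): 1[cand,t=2,y]
e21 deliver 1→2: ·

1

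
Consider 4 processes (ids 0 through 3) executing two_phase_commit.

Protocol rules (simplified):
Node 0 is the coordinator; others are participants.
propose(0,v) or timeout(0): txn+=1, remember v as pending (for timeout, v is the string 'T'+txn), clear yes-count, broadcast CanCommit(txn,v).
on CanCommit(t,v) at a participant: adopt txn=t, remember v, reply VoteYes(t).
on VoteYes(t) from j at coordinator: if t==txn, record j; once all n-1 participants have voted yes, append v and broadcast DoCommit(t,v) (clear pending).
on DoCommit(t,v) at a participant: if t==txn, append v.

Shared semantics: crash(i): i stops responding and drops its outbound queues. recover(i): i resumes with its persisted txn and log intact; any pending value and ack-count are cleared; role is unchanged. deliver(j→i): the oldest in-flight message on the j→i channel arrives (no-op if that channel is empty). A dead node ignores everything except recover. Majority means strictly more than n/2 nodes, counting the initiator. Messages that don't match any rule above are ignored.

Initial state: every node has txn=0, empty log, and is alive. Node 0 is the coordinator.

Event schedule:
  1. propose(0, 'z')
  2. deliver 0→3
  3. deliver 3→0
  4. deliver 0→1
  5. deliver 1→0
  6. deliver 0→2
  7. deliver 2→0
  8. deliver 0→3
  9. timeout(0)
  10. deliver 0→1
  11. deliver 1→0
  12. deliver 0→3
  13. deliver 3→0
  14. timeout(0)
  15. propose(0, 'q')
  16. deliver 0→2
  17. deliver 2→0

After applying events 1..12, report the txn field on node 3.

2

1. propose(0,'z'):  <0:coor t1 ->
2. deliver 0→3:  <3:part t1 ->
3. deliver 3→0:  nop
4. deliver 0→1:  <1:part t1 ->
5. deliver 1→0:  nop
6. deliver 0→2:  <2:part t1 ->
7. deliver 2→0:  <0:coor t1 z>
8. deliver 0→3:  <3:part t1 z>
9. timeout(0):  <0:coor t2 z>
10. deliver 0→1:  <1:part t1 z>
11. deliver 1→0:  nop
12. deliver 0→3:  <3:part t2 z>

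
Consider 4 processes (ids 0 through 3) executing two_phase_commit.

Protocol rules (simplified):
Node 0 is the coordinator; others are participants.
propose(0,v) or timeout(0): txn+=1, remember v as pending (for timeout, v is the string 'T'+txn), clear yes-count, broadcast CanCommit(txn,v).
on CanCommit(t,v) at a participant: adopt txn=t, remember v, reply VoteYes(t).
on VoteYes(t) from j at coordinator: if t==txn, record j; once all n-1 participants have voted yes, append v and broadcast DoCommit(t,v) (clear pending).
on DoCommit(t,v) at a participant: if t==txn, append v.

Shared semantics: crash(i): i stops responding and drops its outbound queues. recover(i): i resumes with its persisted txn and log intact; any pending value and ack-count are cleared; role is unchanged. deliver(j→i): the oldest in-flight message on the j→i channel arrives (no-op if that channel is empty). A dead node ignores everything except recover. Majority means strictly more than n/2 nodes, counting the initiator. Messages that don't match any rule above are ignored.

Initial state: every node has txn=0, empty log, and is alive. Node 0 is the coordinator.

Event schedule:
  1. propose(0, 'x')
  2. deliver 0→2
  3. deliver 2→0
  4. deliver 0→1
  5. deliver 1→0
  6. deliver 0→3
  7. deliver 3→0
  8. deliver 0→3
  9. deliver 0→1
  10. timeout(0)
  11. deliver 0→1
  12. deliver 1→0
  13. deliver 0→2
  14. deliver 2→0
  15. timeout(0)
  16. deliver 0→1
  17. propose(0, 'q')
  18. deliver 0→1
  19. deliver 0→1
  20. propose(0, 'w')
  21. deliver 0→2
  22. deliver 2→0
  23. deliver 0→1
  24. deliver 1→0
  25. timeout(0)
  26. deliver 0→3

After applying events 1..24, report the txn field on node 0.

5

step 1 propose(0,'x'): 0={coor,t=1,log=-}
step 2 deliver 0→2: 2={part,t=1,log=-}
step 3 deliver 2→0: —
step 4 deliver 0→1: 1={part,t=1,log=-}
step 5 deliver 1→0: —
step 6 deliver 0→3: 3={part,t=1,log=-}
step 7 deliver 3→0: 0={coor,t=1,log=x}
step 8 deliver 0→3: 3={part,t=1,log=x}
step 9 deliver 0→1: 1={part,t=1,log=x}
step 10 timeout(0): 0={coor,t=2,log=x}
step 11 deliver 0→1: 1={part,t=2,log=x}
step 12 deliver 1→0: —
step 13 deliver 0→2: 2={part,t=1,log=x}
step 14 deliver 2→0: —
step 15 timeout(0): 0={coor,t=3,log=x}
step 16 deliver 0→1: 1={part,t=3,log=x}
step 17 propose(0,'q'): 0={coor,t=4,log=x}
step 18 deliver 0→1: 1={part,t=4,log=x}
step 19 deliver 0→1: —
step 20 propose(0,'w'): 0={coor,t=5,log=x}
step 21 deliver 0→2: 2={part,t=2,log=x}
step 22 deliver 2→0: —
step 23 deliver 0→1: 1={part,t=5,log=x}
step 24 deliver 1→0: —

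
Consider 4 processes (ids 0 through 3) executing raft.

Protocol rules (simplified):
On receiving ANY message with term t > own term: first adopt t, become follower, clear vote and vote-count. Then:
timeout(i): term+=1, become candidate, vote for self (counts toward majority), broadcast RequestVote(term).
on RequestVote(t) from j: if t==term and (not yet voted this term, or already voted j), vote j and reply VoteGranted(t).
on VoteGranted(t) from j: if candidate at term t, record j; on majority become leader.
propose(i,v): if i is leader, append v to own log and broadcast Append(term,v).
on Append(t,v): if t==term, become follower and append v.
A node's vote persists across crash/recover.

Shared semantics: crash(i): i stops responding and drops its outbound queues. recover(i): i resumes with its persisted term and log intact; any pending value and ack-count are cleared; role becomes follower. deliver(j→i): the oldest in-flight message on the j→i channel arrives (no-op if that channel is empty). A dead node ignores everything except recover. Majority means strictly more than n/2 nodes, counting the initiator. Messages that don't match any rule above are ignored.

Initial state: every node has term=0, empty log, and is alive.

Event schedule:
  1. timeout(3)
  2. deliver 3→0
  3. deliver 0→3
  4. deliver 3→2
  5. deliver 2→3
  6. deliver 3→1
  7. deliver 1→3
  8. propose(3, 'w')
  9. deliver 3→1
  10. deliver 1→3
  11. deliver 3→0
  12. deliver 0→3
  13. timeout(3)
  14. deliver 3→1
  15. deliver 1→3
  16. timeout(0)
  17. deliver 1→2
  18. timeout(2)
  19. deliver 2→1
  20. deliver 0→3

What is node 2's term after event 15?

after 1 — timeout(3): n3:cand/t1/[-]
after 2 — deliver 3→0: n0:foll/t1/[-]
after 3 — deliver 0→3: ·
after 4 — deliver 3→2: n2:foll/t1/[-]
after 5 — deliver 2→3: n3:lead/t1/[-]
after 6 — deliver 3→1: n1:foll/t1/[-]
after 7 — deliver 1→3: ·
after 8 — propose(3,'w'): n3:lead/t1/[w]
after 9 — deliver 3→1: n1:foll/t1/[w]
after 10 — deliver 1→3: ·
after 11 — deliver 3→0: n0:foll/t1/[w]
after 12 — deliver 0→3: ·
after 13 — timeout(3): n3:cand/t2/[w]
after 14 — deliver 3→1: n1:foll/t2/[w]
after 15 — deliver 1→3: ·

1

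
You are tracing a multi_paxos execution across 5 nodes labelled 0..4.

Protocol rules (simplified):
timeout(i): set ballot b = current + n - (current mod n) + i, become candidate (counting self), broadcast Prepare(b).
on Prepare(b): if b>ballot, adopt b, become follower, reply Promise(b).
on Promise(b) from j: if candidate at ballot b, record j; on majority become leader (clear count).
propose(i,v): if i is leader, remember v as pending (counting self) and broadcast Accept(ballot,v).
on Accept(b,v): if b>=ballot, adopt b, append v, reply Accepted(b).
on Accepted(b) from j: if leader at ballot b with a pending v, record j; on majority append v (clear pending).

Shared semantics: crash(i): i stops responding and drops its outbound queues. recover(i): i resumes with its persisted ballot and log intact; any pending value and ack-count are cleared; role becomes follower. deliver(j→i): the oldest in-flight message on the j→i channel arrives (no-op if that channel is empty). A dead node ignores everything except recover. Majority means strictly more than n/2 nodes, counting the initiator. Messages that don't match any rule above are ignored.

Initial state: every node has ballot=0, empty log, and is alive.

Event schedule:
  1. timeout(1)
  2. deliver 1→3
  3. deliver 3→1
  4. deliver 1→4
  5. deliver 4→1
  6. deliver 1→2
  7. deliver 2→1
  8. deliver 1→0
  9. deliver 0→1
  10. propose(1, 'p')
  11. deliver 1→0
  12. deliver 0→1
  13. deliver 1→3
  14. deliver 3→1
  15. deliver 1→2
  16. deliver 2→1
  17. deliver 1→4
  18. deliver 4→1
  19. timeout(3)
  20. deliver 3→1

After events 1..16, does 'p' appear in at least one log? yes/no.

after 1 — timeout(1): n1:cand/b6/[-]
after 2 — deliver 1→3: n3:foll/b6/[-]
after 3 — deliver 3→1: ·
after 4 — deliver 1→4: n4:foll/b6/[-]
after 5 — deliver 4→1: n1:lead/b6/[-]
after 6 — deliver 1→2: n2:foll/b6/[-]
after 7 — deliver 2→1: ·
after 8 — deliver 1→0: n0:foll/b6/[-]
after 9 — deliver 0→1: ·
after 10 — propose(1,'p'): ·
after 11 — deliver 1→0: n0:foll/b6/[p]
after 12 — deliver 0→1: ·
after 13 — deliver 1→3: n3:foll/b6/[p]
after 14 — deliver 3→1: n1:lead/b6/[p]
after 15 — deliver 1→2: n2:foll/b6/[p]
after 16 — deliver 2→1: ·

yes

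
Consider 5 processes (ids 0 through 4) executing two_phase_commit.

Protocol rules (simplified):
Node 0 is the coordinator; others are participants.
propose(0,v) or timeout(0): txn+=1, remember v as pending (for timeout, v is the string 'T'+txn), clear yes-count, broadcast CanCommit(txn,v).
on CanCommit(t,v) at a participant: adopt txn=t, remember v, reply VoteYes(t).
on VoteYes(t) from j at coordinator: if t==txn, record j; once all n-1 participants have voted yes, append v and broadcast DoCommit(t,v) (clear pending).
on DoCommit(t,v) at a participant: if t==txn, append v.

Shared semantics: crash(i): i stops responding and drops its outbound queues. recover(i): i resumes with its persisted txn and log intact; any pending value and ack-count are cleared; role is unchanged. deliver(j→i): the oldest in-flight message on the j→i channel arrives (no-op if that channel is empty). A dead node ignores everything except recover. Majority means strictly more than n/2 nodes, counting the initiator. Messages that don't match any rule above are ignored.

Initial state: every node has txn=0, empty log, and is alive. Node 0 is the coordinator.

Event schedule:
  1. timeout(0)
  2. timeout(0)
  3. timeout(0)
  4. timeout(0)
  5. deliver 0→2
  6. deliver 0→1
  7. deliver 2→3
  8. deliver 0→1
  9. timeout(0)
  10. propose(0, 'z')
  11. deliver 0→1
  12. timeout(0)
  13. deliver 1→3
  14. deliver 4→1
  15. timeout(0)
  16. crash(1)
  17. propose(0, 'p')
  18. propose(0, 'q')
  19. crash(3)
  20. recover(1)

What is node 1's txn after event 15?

3

e1 timeout(0): 0[coor,t=1,-]
e2 timeout(0): 0[coor,t=2,-]
e3 timeout(0): 0[coor,t=3,-]
e4 timeout(0): 0[coor,t=4,-]
e5 deliver 0→2: 2[part,t=1,-]
e6 deliver 0→1: 1[part,t=1,-]
e7 deliver 2→3: ·
e8 deliver 0→1: 1[part,t=2,-]
e9 timeout(0): 0[coor,t=5,-]
e10 propose(0,'z'): 0[coor,t=6,-]
e11 deliver 0→1: 1[part,t=3,-]
e12 timeout(0): 0[coor,t=7,-]
e13 deliver 1→3: ·
e14 deliver 4→1: ·
e15 timeout(0): 0[coor,t=8,-]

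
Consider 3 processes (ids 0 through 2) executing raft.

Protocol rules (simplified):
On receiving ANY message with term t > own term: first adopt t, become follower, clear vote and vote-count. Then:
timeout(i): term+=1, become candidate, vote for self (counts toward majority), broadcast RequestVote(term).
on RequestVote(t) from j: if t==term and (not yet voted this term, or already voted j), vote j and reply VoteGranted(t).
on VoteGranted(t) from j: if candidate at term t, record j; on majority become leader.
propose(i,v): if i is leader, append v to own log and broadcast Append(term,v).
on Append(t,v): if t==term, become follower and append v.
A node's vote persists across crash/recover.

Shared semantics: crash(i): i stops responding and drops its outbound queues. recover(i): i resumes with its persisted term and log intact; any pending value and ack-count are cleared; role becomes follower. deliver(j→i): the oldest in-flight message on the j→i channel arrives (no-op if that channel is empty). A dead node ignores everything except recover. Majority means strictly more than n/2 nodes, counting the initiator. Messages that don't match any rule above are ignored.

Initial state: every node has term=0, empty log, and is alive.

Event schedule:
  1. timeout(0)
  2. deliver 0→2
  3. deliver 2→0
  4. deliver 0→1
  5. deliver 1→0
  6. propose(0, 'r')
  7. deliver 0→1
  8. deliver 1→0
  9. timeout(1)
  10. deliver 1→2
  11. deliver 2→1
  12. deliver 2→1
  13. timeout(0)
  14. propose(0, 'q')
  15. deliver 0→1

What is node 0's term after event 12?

1. timeout(0):  <0:cand t1 ->
2. deliver 0→2:  <2:foll t1 ->
3. deliver 2→0:  <0:lead t1 ->
4. deliver 0→1:  <1:foll t1 ->
5. deliver 1→0:  nop
6. propose(0,'r'):  <0:lead t1 r>
7. deliver 0→1:  <1:foll t1 r>
8. deliver 1→0:  nop
9. timeout(1):  <1:cand t2 r>
10. deliver 1→2:  <2:foll t2 ->
11. deliver 2→1:  <1:lead t2 r>
12. deliver 2→1:  nop

1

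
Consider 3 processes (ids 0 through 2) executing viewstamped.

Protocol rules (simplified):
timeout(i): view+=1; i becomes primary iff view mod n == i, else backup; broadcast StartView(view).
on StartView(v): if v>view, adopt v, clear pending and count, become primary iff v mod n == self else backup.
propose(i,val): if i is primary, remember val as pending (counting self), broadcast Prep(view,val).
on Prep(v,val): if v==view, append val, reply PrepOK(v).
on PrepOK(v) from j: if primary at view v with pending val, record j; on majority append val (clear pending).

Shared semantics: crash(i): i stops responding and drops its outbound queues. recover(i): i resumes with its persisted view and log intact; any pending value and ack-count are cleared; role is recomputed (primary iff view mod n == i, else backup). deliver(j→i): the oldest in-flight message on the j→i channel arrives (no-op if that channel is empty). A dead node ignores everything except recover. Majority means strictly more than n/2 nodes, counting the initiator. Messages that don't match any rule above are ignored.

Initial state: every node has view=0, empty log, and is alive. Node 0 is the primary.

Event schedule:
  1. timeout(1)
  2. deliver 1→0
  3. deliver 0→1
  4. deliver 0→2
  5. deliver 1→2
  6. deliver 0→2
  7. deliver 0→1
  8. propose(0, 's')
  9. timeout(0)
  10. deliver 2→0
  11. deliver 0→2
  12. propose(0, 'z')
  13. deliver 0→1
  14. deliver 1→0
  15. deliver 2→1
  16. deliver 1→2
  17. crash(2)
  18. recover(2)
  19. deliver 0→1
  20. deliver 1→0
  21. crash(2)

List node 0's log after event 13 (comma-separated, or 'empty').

empty

step 1 timeout(1): 1={prim,v=1,log=-}
step 2 deliver 1→0: 0={back,v=1,log=-}
step 3 deliver 0→1: —
step 4 deliver 0→2: —
step 5 deliver 1→2: 2={back,v=1,log=-}
step 6 deliver 0→2: —
step 7 deliver 0→1: —
step 8 propose(0,'s'): —
step 9 timeout(0): 0={back,v=2,log=-}
step 10 deliver 2→0: —
step 11 deliver 0→2: 2={prim,v=2,log=-}
step 12 propose(0,'z'): —
step 13 deliver 0→1: 1={back,v=2,log=-}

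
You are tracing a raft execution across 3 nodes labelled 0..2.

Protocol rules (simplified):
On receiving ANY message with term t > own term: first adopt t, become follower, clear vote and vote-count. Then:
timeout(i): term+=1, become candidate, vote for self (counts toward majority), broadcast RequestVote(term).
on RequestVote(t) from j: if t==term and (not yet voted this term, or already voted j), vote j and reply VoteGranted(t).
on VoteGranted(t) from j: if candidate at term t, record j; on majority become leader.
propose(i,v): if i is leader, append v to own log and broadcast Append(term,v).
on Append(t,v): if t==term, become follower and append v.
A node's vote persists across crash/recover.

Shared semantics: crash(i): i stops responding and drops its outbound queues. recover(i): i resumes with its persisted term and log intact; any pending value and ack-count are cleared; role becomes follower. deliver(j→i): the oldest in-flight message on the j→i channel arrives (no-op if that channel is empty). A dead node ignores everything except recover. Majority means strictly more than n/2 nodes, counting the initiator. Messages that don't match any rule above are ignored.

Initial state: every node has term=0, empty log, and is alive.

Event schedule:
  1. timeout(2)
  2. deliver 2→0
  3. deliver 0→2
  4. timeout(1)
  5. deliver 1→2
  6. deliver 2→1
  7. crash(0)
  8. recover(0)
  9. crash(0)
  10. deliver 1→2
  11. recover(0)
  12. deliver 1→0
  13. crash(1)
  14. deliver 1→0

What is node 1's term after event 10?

[1] timeout(2) → N2(cand t1 [-])
[2] deliver 2→0 → N0(foll t1 [-])
[3] deliver 0→2 → N2(lead t1 [-])
[4] timeout(1) → N1(cand t1 [-])
[5] deliver 1→2 → ∅
[6] deliver 2→1 → ∅
[7] crash(0) → N0(✗foll t1 [-])
[8] recover(0) → N0(foll t1 [-])
[9] crash(0) → N0(✗foll t1 [-])
[10] deliver 1→2 → ∅

1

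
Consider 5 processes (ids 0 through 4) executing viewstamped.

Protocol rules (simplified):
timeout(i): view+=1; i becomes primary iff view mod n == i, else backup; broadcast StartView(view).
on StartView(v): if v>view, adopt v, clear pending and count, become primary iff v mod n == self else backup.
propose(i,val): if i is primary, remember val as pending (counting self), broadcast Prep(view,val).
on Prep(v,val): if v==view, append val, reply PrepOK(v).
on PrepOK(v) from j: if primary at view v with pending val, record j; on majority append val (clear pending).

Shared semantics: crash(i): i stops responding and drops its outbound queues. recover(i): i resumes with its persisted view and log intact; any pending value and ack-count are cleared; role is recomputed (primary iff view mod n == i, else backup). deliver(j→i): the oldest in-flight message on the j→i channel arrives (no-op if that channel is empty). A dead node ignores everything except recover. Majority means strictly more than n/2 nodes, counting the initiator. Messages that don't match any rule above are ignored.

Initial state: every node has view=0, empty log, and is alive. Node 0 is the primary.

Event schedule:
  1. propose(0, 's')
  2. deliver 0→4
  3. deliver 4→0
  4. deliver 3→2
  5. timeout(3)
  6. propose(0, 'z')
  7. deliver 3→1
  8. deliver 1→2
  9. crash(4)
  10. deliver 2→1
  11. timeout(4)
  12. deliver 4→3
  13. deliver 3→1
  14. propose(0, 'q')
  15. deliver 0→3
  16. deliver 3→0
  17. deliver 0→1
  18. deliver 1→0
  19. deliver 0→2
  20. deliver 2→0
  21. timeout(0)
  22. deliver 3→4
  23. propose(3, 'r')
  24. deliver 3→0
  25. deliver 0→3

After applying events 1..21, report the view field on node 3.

1

after 1 — propose(0,'s'): ·
after 2 — deliver 0→4: n4:back/v0/[s]
after 3 — deliver 4→0: ·
after 4 — deliver 3→2: ·
after 5 — timeout(3): n3:back/v1/[-]
after 6 — propose(0,'z'): ·
after 7 — deliver 3→1: n1:prim/v1/[-]
after 8 — deliver 1→2: ·
after 9 — crash(4): n4:✗back/v0/[s]
after 10 — deliver 2→1: ·
after 11 — timeout(4): ·
after 12 — deliver 4→3: ·
after 13 — deliver 3→1: ·
after 14 — propose(0,'q'): ·
after 15 — deliver 0→3: ·
after 16 — deliver 3→0: n0:back/v1/[-]
after 17 — deliver 0→1: ·
after 18 — deliver 1→0: ·
after 19 — deliver 0→2: n2:back/v0/[s]
after 20 — deliver 2→0: ·
after 21 — timeout(0): n0:back/v2/[-]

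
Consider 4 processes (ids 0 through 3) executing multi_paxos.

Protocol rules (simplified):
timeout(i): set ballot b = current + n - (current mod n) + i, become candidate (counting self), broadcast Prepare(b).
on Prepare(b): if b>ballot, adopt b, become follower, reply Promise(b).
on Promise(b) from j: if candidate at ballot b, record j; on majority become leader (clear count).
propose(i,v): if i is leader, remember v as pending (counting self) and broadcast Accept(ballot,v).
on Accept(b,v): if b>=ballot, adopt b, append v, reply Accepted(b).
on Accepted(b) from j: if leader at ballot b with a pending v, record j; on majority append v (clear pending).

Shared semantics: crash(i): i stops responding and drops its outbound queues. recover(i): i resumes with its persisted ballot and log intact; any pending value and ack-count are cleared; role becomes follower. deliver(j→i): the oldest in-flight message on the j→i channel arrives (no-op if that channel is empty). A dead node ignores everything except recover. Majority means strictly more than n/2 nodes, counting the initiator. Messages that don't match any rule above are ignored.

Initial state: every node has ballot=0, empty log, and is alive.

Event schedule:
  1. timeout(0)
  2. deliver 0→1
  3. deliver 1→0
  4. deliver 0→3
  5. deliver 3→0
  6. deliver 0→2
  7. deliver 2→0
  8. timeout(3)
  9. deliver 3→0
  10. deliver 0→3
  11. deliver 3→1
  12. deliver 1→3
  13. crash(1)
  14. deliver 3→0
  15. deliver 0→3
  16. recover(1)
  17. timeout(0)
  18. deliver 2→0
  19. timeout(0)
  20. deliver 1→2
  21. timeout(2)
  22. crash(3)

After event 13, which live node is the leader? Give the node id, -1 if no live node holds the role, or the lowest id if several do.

[1] timeout(0) → N0(cand b4 [-])
[2] deliver 0→1 → N1(foll b4 [-])
[3] deliver 1→0 → ∅
[4] deliver 0→3 → N3(foll b4 [-])
[5] deliver 3→0 → N0(lead b4 [-])
[6] deliver 0→2 → N2(foll b4 [-])
[7] deliver 2→0 → ∅
[8] timeout(3) → N3(cand b11 [-])
[9] deliver 3→0 → N0(foll b11 [-])
[10] deliver 0→3 → ∅
[11] deliver 3→1 → N1(foll b11 [-])
[12] deliver 1→3 → N3(lead b11 [-])
[13] crash(1) → N1(✗foll b11 [-])

3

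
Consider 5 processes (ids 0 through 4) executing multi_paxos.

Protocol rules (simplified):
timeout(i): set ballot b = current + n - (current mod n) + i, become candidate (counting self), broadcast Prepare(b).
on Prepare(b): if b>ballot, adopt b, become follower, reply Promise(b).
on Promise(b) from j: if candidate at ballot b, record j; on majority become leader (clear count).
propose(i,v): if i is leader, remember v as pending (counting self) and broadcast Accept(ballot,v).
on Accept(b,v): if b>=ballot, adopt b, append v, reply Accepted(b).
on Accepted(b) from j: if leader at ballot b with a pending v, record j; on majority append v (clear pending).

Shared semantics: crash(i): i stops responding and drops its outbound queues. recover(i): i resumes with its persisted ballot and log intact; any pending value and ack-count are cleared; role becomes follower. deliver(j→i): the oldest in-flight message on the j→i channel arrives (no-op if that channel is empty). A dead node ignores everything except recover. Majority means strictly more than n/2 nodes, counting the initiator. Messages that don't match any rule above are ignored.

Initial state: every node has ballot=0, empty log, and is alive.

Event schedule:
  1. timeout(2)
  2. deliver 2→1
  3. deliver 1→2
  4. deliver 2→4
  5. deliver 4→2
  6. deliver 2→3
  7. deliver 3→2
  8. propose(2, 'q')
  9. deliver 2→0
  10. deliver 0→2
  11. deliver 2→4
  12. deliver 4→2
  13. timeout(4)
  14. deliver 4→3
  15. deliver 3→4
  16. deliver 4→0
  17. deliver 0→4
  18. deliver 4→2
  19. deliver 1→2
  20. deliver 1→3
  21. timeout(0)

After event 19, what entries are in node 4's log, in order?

after 1 — timeout(2): n2:cand/b7/[-]
after 2 — deliver 2→1: n1:foll/b7/[-]
after 3 — deliver 1→2: ·
after 4 — deliver 2→4: n4:foll/b7/[-]
after 5 — deliver 4→2: n2:lead/b7/[-]
after 6 — deliver 2→3: n3:foll/b7/[-]
after 7 — deliver 3→2: ·
after 8 — propose(2,'q'): ·
after 9 — deliver 2→0: n0:foll/b7/[-]
after 10 — deliver 0→2: ·
after 11 — deliver 2→4: n4:foll/b7/[q]
after 12 — deliver 4→2: ·
after 13 — timeout(4): n4:cand/b14/[q]
after 14 — deliver 4→3: n3:foll/b14/[-]
after 15 — deliver 3→4: ·
after 16 — deliver 4→0: n0:foll/b14/[-]
after 17 — deliver 0→4: n4:lead/b14/[q]
after 18 — deliver 4→2: n2:foll/b14/[-]
after 19 — deliver 1→2: ·

q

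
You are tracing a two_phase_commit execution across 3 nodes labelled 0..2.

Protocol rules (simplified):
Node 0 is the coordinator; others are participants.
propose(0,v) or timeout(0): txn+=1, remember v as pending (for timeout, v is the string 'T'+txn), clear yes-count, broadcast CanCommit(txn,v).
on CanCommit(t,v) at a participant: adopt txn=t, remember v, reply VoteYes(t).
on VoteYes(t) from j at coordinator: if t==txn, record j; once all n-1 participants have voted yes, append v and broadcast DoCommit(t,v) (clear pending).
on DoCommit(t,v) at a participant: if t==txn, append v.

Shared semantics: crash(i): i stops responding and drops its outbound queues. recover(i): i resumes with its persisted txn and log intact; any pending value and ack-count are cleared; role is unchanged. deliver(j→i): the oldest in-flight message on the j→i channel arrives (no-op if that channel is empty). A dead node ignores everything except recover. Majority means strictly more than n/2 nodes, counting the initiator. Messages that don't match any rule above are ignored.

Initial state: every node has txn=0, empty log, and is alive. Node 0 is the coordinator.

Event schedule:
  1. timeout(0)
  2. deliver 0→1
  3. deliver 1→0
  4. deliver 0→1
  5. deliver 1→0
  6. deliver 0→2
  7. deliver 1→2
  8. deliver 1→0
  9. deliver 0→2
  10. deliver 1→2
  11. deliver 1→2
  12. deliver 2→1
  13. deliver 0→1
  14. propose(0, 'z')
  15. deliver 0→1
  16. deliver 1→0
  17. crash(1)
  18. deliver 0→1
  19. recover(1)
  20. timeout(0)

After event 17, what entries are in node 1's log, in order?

empty

1. timeout(0):  <0:coor t1 ->
2. deliver 0→1:  <1:part t1 ->
3. deliver 1→0:  nop
4. deliver 0→1:  nop
5. deliver 1→0:  nop
6. deliver 0→2:  <2:part t1 ->
7. deliver 1→2:  nop
8. deliver 1→0:  nop
9. deliver 0→2:  nop
10. deliver 1→2:  nop
11. deliver 1→2:  nop
12. deliver 2→1:  nop
13. deliver 0→1:  nop
14. propose(0,'z'):  <0:coor t2 ->
15. deliver 0→1:  <1:part t2 ->
16. deliver 1→0:  nop
17. crash(1):  <1:✗part t2 ->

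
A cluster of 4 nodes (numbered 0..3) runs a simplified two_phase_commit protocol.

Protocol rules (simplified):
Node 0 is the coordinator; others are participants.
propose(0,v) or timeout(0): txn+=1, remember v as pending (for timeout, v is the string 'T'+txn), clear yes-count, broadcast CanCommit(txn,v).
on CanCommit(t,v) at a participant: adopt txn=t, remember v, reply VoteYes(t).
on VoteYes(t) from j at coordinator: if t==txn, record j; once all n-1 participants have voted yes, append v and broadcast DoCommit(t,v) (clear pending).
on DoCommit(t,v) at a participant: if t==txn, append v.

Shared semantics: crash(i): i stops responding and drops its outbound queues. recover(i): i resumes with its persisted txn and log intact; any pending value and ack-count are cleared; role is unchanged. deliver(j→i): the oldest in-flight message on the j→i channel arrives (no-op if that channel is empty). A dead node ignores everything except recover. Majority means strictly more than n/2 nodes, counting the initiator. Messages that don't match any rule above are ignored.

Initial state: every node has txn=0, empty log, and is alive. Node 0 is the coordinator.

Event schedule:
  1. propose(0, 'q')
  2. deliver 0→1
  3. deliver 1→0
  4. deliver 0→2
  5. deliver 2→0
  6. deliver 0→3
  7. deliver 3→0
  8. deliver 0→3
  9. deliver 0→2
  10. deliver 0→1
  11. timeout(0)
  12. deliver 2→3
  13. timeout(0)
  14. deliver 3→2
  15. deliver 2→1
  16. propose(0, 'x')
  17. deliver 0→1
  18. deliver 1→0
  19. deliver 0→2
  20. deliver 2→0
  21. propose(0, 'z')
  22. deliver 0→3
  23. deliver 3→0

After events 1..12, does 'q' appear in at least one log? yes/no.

yes

1. propose(0,'q'):  <0:coor t1 ->
2. deliver 0→1:  <1:part t1 ->
3. deliver 1→0:  nop
4. deliver 0→2:  <2:part t1 ->
5. deliver 2→0:  nop
6. deliver 0→3:  <3:part t1 ->
7. deliver 3→0:  <0:coor t1 q>
8. deliver 0→3:  <3:part t1 q>
9. deliver 0→2:  <2:part t1 q>
10. deliver 0→1:  <1:part t1 q>
11. timeout(0):  <0:coor t2 q>
12. deliver 2→3:  nop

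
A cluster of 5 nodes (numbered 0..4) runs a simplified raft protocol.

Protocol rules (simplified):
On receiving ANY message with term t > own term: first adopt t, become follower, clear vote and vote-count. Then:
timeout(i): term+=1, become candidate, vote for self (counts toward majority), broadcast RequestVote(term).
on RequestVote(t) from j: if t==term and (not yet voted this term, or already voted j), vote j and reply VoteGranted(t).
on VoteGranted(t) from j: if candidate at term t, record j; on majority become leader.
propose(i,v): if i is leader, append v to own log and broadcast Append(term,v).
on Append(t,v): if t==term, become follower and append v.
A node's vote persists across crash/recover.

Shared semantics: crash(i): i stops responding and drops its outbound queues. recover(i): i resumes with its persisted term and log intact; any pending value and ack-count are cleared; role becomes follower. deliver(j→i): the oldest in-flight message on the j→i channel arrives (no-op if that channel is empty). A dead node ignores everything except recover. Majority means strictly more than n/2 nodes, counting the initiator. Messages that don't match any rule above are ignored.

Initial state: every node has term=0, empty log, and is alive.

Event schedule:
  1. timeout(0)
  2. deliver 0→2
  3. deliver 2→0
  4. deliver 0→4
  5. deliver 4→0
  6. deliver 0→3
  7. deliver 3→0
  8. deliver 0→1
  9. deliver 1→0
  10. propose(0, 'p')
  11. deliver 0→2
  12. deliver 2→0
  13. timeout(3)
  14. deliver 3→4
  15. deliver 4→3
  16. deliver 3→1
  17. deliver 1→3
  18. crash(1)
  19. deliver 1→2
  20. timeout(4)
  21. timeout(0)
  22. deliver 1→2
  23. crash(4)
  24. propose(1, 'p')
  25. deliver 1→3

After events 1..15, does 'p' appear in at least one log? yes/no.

e1 timeout(0): 0[cand,t=1,-]
e2 deliver 0→2: 2[foll,t=1,-]
e3 deliver 2→0: ·
e4 deliver 0→4: 4[foll,t=1,-]
e5 deliver 4→0: 0[lead,t=1,-]
e6 deliver 0→3: 3[foll,t=1,-]
e7 deliver 3→0: ·
e8 deliver 0→1: 1[foll,t=1,-]
e9 deliver 1→0: ·
e10 propose(0,'p'): 0[lead,t=1,p]
e11 deliver 0→2: 2[foll,t=1,p]
e12 deliver 2→0: ·
e13 timeout(3): 3[cand,t=2,-]
e14 deliver 3→4: 4[foll,t=2,-]
e15 deliver 4→3: ·

yes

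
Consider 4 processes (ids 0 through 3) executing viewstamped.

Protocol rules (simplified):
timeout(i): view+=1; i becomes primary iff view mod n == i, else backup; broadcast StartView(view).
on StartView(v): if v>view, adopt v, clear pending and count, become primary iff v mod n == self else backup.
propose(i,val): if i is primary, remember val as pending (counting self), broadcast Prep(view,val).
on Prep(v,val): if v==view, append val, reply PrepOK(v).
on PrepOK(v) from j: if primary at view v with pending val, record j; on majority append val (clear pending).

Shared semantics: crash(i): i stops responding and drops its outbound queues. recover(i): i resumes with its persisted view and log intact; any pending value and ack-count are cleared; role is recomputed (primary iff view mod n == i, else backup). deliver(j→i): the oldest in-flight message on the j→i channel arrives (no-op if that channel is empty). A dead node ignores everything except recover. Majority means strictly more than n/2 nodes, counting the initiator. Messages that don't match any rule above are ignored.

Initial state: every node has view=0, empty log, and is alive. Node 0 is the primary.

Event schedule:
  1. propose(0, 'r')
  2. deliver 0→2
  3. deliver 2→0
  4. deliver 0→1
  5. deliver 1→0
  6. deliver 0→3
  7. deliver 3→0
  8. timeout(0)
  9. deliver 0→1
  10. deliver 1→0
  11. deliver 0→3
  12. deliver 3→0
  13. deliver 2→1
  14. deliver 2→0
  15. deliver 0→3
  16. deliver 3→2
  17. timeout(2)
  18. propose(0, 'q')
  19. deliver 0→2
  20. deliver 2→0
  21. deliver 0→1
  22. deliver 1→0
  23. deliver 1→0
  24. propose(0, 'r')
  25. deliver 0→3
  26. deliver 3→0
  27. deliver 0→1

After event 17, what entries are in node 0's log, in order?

[1] propose(0,'r') → ∅
[2] deliver 0→2 → N2(back v0 [r])
[3] deliver 2→0 → ∅
[4] deliver 0→1 → N1(back v0 [r])
[5] deliver 1→0 → N0(prim v0 [r])
[6] deliver 0→3 → N3(back v0 [r])
[7] deliver 3→0 → ∅
[8] timeout(0) → N0(back v1 [r])
[9] deliver 0→1 → N1(prim v1 [r])
[10] deliver 1→0 → ∅
[11] deliver 0→3 → N3(back v1 [r])
[12] deliver 3→0 → ∅
[13] deliver 2→1 → ∅
[14] deliver 2→0 → ∅
[15] deliver 0→3 → ∅
[16] deliver 3→2 → ∅
[17] timeout(2) → N2(back v1 [r])

r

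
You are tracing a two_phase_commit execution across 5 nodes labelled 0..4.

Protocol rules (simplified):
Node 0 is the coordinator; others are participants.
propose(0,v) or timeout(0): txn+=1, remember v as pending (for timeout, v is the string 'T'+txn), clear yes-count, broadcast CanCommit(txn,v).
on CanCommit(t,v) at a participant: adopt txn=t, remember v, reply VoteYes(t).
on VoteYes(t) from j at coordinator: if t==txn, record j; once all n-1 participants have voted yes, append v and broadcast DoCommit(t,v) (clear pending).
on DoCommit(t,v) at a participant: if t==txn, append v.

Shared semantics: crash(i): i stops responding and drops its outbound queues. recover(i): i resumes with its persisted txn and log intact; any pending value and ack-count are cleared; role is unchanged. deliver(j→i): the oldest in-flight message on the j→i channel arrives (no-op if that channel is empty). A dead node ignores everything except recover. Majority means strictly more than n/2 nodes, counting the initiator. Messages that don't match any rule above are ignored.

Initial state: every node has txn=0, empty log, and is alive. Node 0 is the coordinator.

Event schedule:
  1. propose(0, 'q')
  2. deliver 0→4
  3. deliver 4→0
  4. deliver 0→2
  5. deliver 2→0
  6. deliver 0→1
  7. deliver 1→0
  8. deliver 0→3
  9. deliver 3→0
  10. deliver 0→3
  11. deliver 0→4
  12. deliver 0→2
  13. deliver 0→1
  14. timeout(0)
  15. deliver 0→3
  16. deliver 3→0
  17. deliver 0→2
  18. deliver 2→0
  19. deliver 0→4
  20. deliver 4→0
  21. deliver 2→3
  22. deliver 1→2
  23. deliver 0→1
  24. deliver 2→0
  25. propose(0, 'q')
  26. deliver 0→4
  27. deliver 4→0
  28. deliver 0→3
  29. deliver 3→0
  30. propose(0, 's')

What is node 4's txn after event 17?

1. propose(0,'q'):  <0:coor t1 ->
2. deliver 0→4:  <4:part t1 ->
3. deliver 4→0:  nop
4. deliver 0→2:  <2:part t1 ->
5. deliver 2→0:  nop
6. deliver 0→1:  <1:part t1 ->
7. deliver 1→0:  nop
8. deliver 0→3:  <3:part t1 ->
9. deliver 3→0:  <0:coor t1 q>
10. deliver 0→3:  <3:part t1 q>
11. deliver 0→4:  <4:part t1 q>
12. deliver 0→2:  <2:part t1 q>
13. deliver 0→1:  <1:part t1 q>
14. timeout(0):  <0:coor t2 q>
15. deliver 0→3:  <3:part t2 q>
16. deliver 3→0:  nop
17. deliver 0→2:  <2:part t2 q>

1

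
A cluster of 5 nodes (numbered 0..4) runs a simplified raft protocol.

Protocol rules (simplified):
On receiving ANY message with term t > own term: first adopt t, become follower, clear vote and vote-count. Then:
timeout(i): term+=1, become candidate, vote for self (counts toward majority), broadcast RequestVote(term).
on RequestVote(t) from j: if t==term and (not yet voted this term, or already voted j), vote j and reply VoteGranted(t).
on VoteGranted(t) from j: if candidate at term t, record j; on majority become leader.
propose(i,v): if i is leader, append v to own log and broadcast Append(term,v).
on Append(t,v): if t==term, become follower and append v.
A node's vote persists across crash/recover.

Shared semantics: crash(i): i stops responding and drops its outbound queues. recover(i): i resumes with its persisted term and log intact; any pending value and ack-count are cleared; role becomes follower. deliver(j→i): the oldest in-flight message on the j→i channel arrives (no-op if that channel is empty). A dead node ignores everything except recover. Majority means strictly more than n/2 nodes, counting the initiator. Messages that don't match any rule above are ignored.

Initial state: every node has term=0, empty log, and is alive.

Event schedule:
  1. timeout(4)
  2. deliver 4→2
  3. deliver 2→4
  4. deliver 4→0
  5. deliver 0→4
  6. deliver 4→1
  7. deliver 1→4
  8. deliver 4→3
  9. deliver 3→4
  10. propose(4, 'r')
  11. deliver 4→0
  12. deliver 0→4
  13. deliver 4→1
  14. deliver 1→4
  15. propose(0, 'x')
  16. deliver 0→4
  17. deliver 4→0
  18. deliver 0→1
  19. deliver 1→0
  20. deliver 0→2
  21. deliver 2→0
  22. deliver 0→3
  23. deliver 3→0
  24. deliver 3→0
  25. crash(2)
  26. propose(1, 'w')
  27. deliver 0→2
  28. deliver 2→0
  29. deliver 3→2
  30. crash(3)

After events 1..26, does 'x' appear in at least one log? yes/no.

step 1 timeout(4): 4={cand,t=1,log=-}
step 2 deliver 4→2: 2={foll,t=1,log=-}
step 3 deliver 2→4: —
step 4 deliver 4→0: 0={foll,t=1,log=-}
step 5 deliver 0→4: 4={lead,t=1,log=-}
step 6 deliver 4→1: 1={foll,t=1,log=-}
step 7 deliver 1→4: —
step 8 deliver 4→3: 3={foll,t=1,log=-}
step 9 deliver 3→4: —
step 10 propose(4,'r'): 4={lead,t=1,log=r}
step 11 deliver 4→0: 0={foll,t=1,log=r}
step 12 deliver 0→4: —
step 13 deliver 4→1: 1={foll,t=1,log=r}
step 14 deliver 1→4: —
step 15 propose(0,'x'): —
step 16 deliver 0→4: —
step 17 deliver 4→0: —
step 18 deliver 0→1: —
step 19 deliver 1→0: —
step 20 deliver 0→2: —
step 21 deliver 2→0: —
step 22 deliver 0→3: —
step 23 deliver 3→0: —
step 24 deliver 3→0: —
step 25 crash(2): 2={✗foll,t=1,log=-}
step 26 propose(1,'w'): —

no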